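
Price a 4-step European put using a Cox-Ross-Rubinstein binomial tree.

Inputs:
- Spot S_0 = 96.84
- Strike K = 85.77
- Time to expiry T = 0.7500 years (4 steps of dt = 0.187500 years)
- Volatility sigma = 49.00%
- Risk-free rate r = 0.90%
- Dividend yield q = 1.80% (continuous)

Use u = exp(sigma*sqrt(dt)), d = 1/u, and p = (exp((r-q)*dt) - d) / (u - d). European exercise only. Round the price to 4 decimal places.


dt = T/N = 0.187500
u = exp(sigma*sqrt(dt)) = 1.236366; d = 1/u = 0.808822
p = (exp((r-q)*dt) - d) / (u - d) = 0.443210
Discount per step: exp(-r*dt) = 0.998314
Stock lattice S(k, i) with i counting down-moves:
  k=0: S(0,0) = 96.8400
  k=1: S(1,0) = 119.7297; S(1,1) = 78.3263
  k=2: S(2,0) = 148.0296; S(2,1) = 96.8400; S(2,2) = 63.3521
  k=3: S(3,0) = 183.0188; S(3,1) = 119.7297; S(3,2) = 78.3263; S(3,3) = 51.2406
  k=4: S(4,0) = 226.2782; S(4,1) = 148.0296; S(4,2) = 96.8400; S(4,3) = 63.3521; S(4,4) = 41.4445
Terminal payoffs V(N, i) = max(K - S_T, 0):
  V(4,0) = 0.000000; V(4,1) = 0.000000; V(4,2) = 0.000000; V(4,3) = 22.417924; V(4,4) = 44.325498
Backward induction: V(k, i) = exp(-r*dt) * [p * V(k+1, i) + (1-p) * V(k+1, i+1)].
  V(3,0) = exp(-r*dt) * [p*0.000000 + (1-p)*0.000000] = 0.000000
  V(3,1) = exp(-r*dt) * [p*0.000000 + (1-p)*0.000000] = 0.000000
  V(3,2) = exp(-r*dt) * [p*0.000000 + (1-p)*22.417924] = 12.461021
  V(3,3) = exp(-r*dt) * [p*22.417924 + (1-p)*44.325498] = 34.557468
  V(2,0) = exp(-r*dt) * [p*0.000000 + (1-p)*0.000000] = 0.000000
  V(2,1) = exp(-r*dt) * [p*0.000000 + (1-p)*12.461021] = 6.926468
  V(2,2) = exp(-r*dt) * [p*12.461021 + (1-p)*34.557468] = 24.722338
  V(1,0) = exp(-r*dt) * [p*0.000000 + (1-p)*6.926468] = 3.850083
  V(1,1) = exp(-r*dt) * [p*6.926468 + (1-p)*24.722338] = 16.806638
  V(0,0) = exp(-r*dt) * [p*3.850083 + (1-p)*16.806638] = 11.045503

Answer: Price = V(0,0) = 11.0455


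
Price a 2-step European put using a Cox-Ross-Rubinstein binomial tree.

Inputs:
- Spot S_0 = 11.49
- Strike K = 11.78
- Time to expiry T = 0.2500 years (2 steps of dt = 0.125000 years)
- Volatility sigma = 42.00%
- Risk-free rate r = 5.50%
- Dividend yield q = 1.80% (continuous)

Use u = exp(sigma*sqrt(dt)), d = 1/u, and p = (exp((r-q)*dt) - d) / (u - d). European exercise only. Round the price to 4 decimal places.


dt = T/N = 0.125000
u = exp(sigma*sqrt(dt)) = 1.160084; d = 1/u = 0.862007
p = (exp((r-q)*dt) - d) / (u - d) = 0.478497
Discount per step: exp(-r*dt) = 0.993149
Stock lattice S(k, i) with i counting down-moves:
  k=0: S(0,0) = 11.4900
  k=1: S(1,0) = 13.3294; S(1,1) = 9.9045
  k=2: S(2,0) = 15.4632; S(2,1) = 11.4900; S(2,2) = 8.5377
Terminal payoffs V(N, i) = max(K - S_T, 0):
  V(2,0) = 0.000000; V(2,1) = 0.290000; V(2,2) = 3.242295
Backward induction: V(k, i) = exp(-r*dt) * [p * V(k+1, i) + (1-p) * V(k+1, i+1)].
  V(1,0) = exp(-r*dt) * [p*0.000000 + (1-p)*0.290000] = 0.150200
  V(1,1) = exp(-r*dt) * [p*0.290000 + (1-p)*3.242295] = 1.817095
  V(0,0) = exp(-r*dt) * [p*0.150200 + (1-p)*1.817095] = 1.012506

Answer: Price = V(0,0) = 1.0125


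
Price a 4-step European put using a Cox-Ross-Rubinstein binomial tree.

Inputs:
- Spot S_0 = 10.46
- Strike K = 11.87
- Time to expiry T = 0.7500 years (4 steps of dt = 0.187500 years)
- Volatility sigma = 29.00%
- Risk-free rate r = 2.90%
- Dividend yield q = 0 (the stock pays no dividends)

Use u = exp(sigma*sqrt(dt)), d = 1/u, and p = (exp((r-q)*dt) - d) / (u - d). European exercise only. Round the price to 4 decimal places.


dt = T/N = 0.187500
u = exp(sigma*sqrt(dt)) = 1.133799; d = 1/u = 0.881991
p = (exp((r-q)*dt) - d) / (u - d) = 0.490300
Discount per step: exp(-r*dt) = 0.994577
Stock lattice S(k, i) with i counting down-moves:
  k=0: S(0,0) = 10.4600
  k=1: S(1,0) = 11.8595; S(1,1) = 9.2256
  k=2: S(2,0) = 13.4463; S(2,1) = 10.4600; S(2,2) = 8.1369
  k=3: S(3,0) = 15.2454; S(3,1) = 11.8595; S(3,2) = 9.2256; S(3,3) = 7.1767
  k=4: S(4,0) = 17.2852; S(4,1) = 13.4463; S(4,2) = 10.4600; S(4,3) = 8.1369; S(4,4) = 6.3298
Terminal payoffs V(N, i) = max(K - S_T, 0):
  V(4,0) = 0.000000; V(4,1) = 0.000000; V(4,2) = 1.410000; V(4,3) = 3.733085; V(4,4) = 5.540231
Backward induction: V(k, i) = exp(-r*dt) * [p * V(k+1, i) + (1-p) * V(k+1, i+1)].
  V(3,0) = exp(-r*dt) * [p*0.000000 + (1-p)*0.000000] = 0.000000
  V(3,1) = exp(-r*dt) * [p*0.000000 + (1-p)*1.410000] = 0.714779
  V(3,2) = exp(-r*dt) * [p*1.410000 + (1-p)*3.733085] = 2.580009
  V(3,3) = exp(-r*dt) * [p*3.733085 + (1-p)*5.540231] = 4.628948
  V(2,0) = exp(-r*dt) * [p*0.000000 + (1-p)*0.714779] = 0.362347
  V(2,1) = exp(-r*dt) * [p*0.714779 + (1-p)*2.580009] = 1.656454
  V(2,2) = exp(-r*dt) * [p*2.580009 + (1-p)*4.628948] = 3.604698
  V(1,0) = exp(-r*dt) * [p*0.362347 + (1-p)*1.656454] = 1.016411
  V(1,1) = exp(-r*dt) * [p*1.656454 + (1-p)*3.604698] = 2.635106
  V(0,0) = exp(-r*dt) * [p*1.016411 + (1-p)*2.635106] = 1.831474

Answer: Price = V(0,0) = 1.8315


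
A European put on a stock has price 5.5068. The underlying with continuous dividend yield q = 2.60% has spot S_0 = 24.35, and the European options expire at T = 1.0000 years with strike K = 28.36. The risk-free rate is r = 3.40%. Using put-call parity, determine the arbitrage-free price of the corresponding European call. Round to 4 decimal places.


Put-call parity: C - P = S_0 * exp(-qT) - K * exp(-rT).
S_0 * exp(-qT) = 24.3500 * 0.97433509 = 23.72505943
K * exp(-rT) = 28.3600 * 0.96657150 = 27.41196787
C = P + S*exp(-qT) - K*exp(-rT)
C = 5.5068 + 23.72505943 - 27.41196787 = 1.8199

Answer: Call price = 1.8199


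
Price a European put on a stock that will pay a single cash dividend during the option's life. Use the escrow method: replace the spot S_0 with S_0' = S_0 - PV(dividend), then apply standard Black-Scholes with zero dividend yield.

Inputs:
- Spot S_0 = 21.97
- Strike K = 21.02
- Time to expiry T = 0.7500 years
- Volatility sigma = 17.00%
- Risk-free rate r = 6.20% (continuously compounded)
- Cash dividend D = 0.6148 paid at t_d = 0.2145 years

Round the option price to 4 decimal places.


PV(D) = D * exp(-r * t_d) = 0.6148 * 0.98678904 = 0.60667790
S_0' = S_0 - PV(D) = 21.9700 - 0.60667790 = 21.36332210
d1 = (ln(S_0'/K) + (r + sigma^2/2)*T) / (sigma*sqrt(T)) = 0.49950080
d2 = d1 - sigma*sqrt(T) = 0.35227648
exp(-rT) = 0.95456456
N(-d1) = 0.30871331; N(-d2) = 0.36231546
P = K * exp(-rT) * N(-d2) - S_0' * N(-d1) = 21.0200 * 0.95456456 * 0.36231546 - 21.36332210 * 0.30871331 = 0.6747

Answer: Price = 0.6747


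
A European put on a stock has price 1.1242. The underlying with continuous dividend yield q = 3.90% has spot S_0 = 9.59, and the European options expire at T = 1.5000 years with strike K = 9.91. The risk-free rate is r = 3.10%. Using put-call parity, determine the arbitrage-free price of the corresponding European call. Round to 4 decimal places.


Answer: Call price = 0.7095

Derivation:
Put-call parity: C - P = S_0 * exp(-qT) - K * exp(-rT).
S_0 * exp(-qT) = 9.5900 * 0.94317824 = 9.04507933
K * exp(-rT) = 9.9100 * 0.95456456 = 9.45973480
C = P + S*exp(-qT) - K*exp(-rT)
C = 1.1242 + 9.04507933 - 9.45973480 = 0.7095


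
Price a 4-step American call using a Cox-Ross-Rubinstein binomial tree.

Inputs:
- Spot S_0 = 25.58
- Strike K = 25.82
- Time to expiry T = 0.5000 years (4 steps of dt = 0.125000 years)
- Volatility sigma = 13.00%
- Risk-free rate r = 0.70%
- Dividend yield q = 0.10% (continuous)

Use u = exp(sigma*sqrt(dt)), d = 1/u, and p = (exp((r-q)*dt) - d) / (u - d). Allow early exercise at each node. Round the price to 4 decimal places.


Answer: Price = V(0,0) = 0.8449

Derivation:
dt = T/N = 0.125000
u = exp(sigma*sqrt(dt)) = 1.047035; d = 1/u = 0.955078
p = (exp((r-q)*dt) - d) / (u - d) = 0.496671
Discount per step: exp(-r*dt) = 0.999125
Stock lattice S(k, i) with i counting down-moves:
  k=0: S(0,0) = 25.5800
  k=1: S(1,0) = 26.7831; S(1,1) = 24.4309
  k=2: S(2,0) = 28.0429; S(2,1) = 25.5800; S(2,2) = 23.3334
  k=3: S(3,0) = 29.3619; S(3,1) = 26.7831; S(3,2) = 24.4309; S(3,3) = 22.2852
  k=4: S(4,0) = 30.7429; S(4,1) = 28.0429; S(4,2) = 25.5800; S(4,3) = 23.3334; S(4,4) = 21.2842
Terminal payoffs V(N, i) = max(S_T - K, 0):
  V(4,0) = 4.922884; V(4,1) = 2.222877; V(4,2) = 0.000000; V(4,3) = 0.000000; V(4,4) = 0.000000
Backward induction: V(k, i) = exp(-r*dt) * [p * V(k+1, i) + (1-p) * V(k+1, i+1)]; then take max(V_cont, immediate exercise) for American.
  V(3,0) = exp(-r*dt) * [p*4.922884 + (1-p)*2.222877] = 3.560775; exercise = 3.541862; V(3,0) = max -> 3.560775
  V(3,1) = exp(-r*dt) * [p*2.222877 + (1-p)*0.000000] = 1.103072; exercise = 0.963144; V(3,1) = max -> 1.103072
  V(3,2) = exp(-r*dt) * [p*0.000000 + (1-p)*0.000000] = 0.000000; exercise = 0.000000; V(3,2) = max -> 0.000000
  V(3,3) = exp(-r*dt) * [p*0.000000 + (1-p)*0.000000] = 0.000000; exercise = 0.000000; V(3,3) = max -> 0.000000
  V(2,0) = exp(-r*dt) * [p*3.560775 + (1-p)*1.103072] = 2.321709; exercise = 2.222877; V(2,0) = max -> 2.321709
  V(2,1) = exp(-r*dt) * [p*1.103072 + (1-p)*0.000000] = 0.547385; exercise = 0.000000; V(2,1) = max -> 0.547385
  V(2,2) = exp(-r*dt) * [p*0.000000 + (1-p)*0.000000] = 0.000000; exercise = 0.000000; V(2,2) = max -> 0.000000
  V(1,0) = exp(-r*dt) * [p*2.321709 + (1-p)*0.547385] = 1.427390; exercise = 0.963144; V(1,0) = max -> 1.427390
  V(1,1) = exp(-r*dt) * [p*0.547385 + (1-p)*0.000000] = 0.271632; exercise = 0.000000; V(1,1) = max -> 0.271632
  V(0,0) = exp(-r*dt) * [p*1.427390 + (1-p)*0.271632] = 0.844923; exercise = 0.000000; V(0,0) = max -> 0.844923


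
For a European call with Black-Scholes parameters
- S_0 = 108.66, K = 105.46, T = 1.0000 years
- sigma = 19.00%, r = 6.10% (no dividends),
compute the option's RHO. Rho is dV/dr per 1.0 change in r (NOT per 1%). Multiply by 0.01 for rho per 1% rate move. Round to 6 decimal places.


d1 = 0.5733789843; d2 = 0.3833789843
phi(d1) = 0.3384698490; exp(-qT) = 1.0000000000; exp(-rT) = 0.9408232398
N(d2) = 0.6492806084
Rho = K*T*exp(-rT)*N(d2) = 105.4600 * 1.0000 * 0.9408232398 * 0.6492806084 = 64.421115

Answer: Rho = 64.421115


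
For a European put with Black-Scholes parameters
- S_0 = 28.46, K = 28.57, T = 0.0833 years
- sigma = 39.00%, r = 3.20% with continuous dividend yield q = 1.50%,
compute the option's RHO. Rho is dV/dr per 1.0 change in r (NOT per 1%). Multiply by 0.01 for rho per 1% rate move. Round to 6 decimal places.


d1 = 0.0345896794; d2 = -0.0779711042
phi(d1) = 0.3987036953; exp(-qT) = 0.9987512803; exp(-rT) = 0.9973379496
N(-d2) = 0.5310744807
Rho = -K*T*exp(-rT)*N(-d2) = -28.5700 * 0.0833 * 0.9973379496 * 0.5310744807 = -1.260530

Answer: Rho = -1.260530


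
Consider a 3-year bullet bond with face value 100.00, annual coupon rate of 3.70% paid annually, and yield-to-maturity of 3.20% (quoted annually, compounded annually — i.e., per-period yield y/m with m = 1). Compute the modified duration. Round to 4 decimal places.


Answer: Modified duration = 2.8053

Derivation:
Coupon per period c = face * coupon_rate / m = 3.700000
Periods per year m = 1; per-period yield y/m = 0.032000
Number of cashflows N = 3
Cashflows (t years, CF_t, discount factor 1/(1+y/m)^(m*t), PV):
  t = 1.0000: CF_t = 3.700000, DF = 0.968992, PV = 3.585271
  t = 2.0000: CF_t = 3.700000, DF = 0.938946, PV = 3.474100
  t = 3.0000: CF_t = 103.700000, DF = 0.909831, PV = 94.349513
Price P = sum_t PV_t = 101.408885
First compute Macaulay numerator sum_t t * PV_t:
  t * PV_t at t = 1.0000: 3.585271
  t * PV_t at t = 2.0000: 6.948200
  t * PV_t at t = 3.0000: 283.048540
Macaulay duration D = 293.582012 / 101.408885 = 2.895032
Modified duration = D / (1 + y/m) = 2.895032 / (1 + 0.032000) = 2.805264


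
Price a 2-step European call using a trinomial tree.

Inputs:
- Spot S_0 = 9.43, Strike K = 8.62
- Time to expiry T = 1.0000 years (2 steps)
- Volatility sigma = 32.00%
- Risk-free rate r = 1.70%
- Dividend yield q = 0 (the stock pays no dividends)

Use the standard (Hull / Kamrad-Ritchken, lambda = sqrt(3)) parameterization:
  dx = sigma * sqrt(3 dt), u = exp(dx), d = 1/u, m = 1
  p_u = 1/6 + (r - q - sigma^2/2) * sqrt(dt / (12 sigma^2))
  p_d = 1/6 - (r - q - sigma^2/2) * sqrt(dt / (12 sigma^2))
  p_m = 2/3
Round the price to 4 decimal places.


Answer: Price = V(0,0) = 1.6585

Derivation:
dt = T/N = 0.500000; dx = sigma*sqrt(3*dt) = 0.391918
u = exp(dx) = 1.479817; d = 1/u = 0.675759
p_u = 0.144851, p_m = 0.666667, p_d = 0.188482
Discount per step: exp(-r*dt) = 0.991536
Stock lattice S(k, j) with j the centered position index:
  k=0: S(0,+0) = 9.4300
  k=1: S(1,-1) = 6.3724; S(1,+0) = 9.4300; S(1,+1) = 13.9547
  k=2: S(2,-2) = 4.3062; S(2,-1) = 6.3724; S(2,+0) = 9.4300; S(2,+1) = 13.9547; S(2,+2) = 20.6504
Terminal payoffs V(N, j) = max(S_T - K, 0):
  V(2,-2) = 0.000000; V(2,-1) = 0.000000; V(2,+0) = 0.810000; V(2,+1) = 5.334673; V(2,+2) = 12.030361
Backward induction: V(k, j) = exp(-r*dt) * [p_u * V(k+1, j+1) + p_m * V(k+1, j) + p_d * V(k+1, j-1)]
  V(1,-1) = exp(-r*dt) * [p_u*0.810000 + p_m*0.000000 + p_d*0.000000] = 0.116336
  V(1,+0) = exp(-r*dt) * [p_u*5.334673 + p_m*0.810000 + p_d*0.000000] = 1.301621
  V(1,+1) = exp(-r*dt) * [p_u*12.030361 + p_m*5.334673 + p_d*0.810000] = 5.405585
  V(0,+0) = exp(-r*dt) * [p_u*5.405585 + p_m*1.301621 + p_d*0.116336] = 1.658521


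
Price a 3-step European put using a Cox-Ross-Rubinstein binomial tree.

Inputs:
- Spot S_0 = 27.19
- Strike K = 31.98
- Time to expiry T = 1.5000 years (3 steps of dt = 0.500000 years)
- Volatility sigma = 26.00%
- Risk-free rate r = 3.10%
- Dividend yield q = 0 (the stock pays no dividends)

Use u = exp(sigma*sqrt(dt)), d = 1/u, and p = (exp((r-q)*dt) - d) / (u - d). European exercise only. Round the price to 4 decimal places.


Answer: Price = V(0,0) = 5.3622

Derivation:
dt = T/N = 0.500000
u = exp(sigma*sqrt(dt)) = 1.201833; d = 1/u = 0.832062
p = (exp((r-q)*dt) - d) / (u - d) = 0.496412
Discount per step: exp(-r*dt) = 0.984620
Stock lattice S(k, i) with i counting down-moves:
  k=0: S(0,0) = 27.1900
  k=1: S(1,0) = 32.6778; S(1,1) = 22.6238
  k=2: S(2,0) = 39.2733; S(2,1) = 27.1900; S(2,2) = 18.8244
  k=3: S(3,0) = 47.1999; S(3,1) = 32.6778; S(3,2) = 22.6238; S(3,3) = 15.6631
Terminal payoffs V(N, i) = max(K - S_T, 0):
  V(3,0) = 0.000000; V(3,1) = 0.000000; V(3,2) = 9.356222; V(3,3) = 16.316926
Backward induction: V(k, i) = exp(-r*dt) * [p * V(k+1, i) + (1-p) * V(k+1, i+1)].
  V(2,0) = exp(-r*dt) * [p*0.000000 + (1-p)*0.000000] = 0.000000
  V(2,1) = exp(-r*dt) * [p*0.000000 + (1-p)*9.356222] = 4.639217
  V(2,2) = exp(-r*dt) * [p*9.356222 + (1-p)*16.316926] = 12.663735
  V(1,0) = exp(-r*dt) * [p*0.000000 + (1-p)*4.639217] = 2.300323
  V(1,1) = exp(-r*dt) * [p*4.639217 + (1-p)*12.663735] = 8.546765
  V(0,0) = exp(-r*dt) * [p*2.300323 + (1-p)*8.546765] = 5.362198


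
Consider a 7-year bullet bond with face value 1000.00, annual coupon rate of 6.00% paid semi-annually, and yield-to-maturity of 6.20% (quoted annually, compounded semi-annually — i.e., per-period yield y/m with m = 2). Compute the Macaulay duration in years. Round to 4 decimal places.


Coupon per period c = face * coupon_rate / m = 30.000000
Periods per year m = 2; per-period yield y/m = 0.031000
Number of cashflows N = 14
Cashflows (t years, CF_t, discount factor 1/(1+y/m)^(m*t), PV):
  t = 0.5000: CF_t = 30.000000, DF = 0.969932, PV = 29.097963
  t = 1.0000: CF_t = 30.000000, DF = 0.940768, PV = 28.223049
  t = 1.5000: CF_t = 30.000000, DF = 0.912481, PV = 27.374441
  t = 2.0000: CF_t = 30.000000, DF = 0.885045, PV = 26.551349
  t = 2.5000: CF_t = 30.000000, DF = 0.858434, PV = 25.753006
  t = 3.0000: CF_t = 30.000000, DF = 0.832622, PV = 24.978667
  t = 3.5000: CF_t = 30.000000, DF = 0.807587, PV = 24.227611
  t = 4.0000: CF_t = 30.000000, DF = 0.783305, PV = 23.499138
  t = 4.5000: CF_t = 30.000000, DF = 0.759752, PV = 22.792568
  t = 5.0000: CF_t = 30.000000, DF = 0.736908, PV = 22.107244
  t = 5.5000: CF_t = 30.000000, DF = 0.714751, PV = 21.442526
  t = 6.0000: CF_t = 30.000000, DF = 0.693260, PV = 20.797794
  t = 6.5000: CF_t = 30.000000, DF = 0.672415, PV = 20.172448
  t = 7.0000: CF_t = 1030.000000, DF = 0.652197, PV = 671.762739
Price P = sum_t PV_t = 988.780543
Macaulay numerator sum_t t * PV_t:
  t * PV_t at t = 0.5000: 14.548982
  t * PV_t at t = 1.0000: 28.223049
  t * PV_t at t = 1.5000: 41.061661
  t * PV_t at t = 2.0000: 53.102698
  t * PV_t at t = 2.5000: 64.382515
  t * PV_t at t = 3.0000: 74.936002
  t * PV_t at t = 3.5000: 84.796640
  t * PV_t at t = 4.0000: 93.996552
  t * PV_t at t = 4.5000: 102.566558
  t * PV_t at t = 5.0000: 110.536219
  t * PV_t at t = 5.5000: 117.933891
  t * PV_t at t = 6.0000: 124.786764
  t * PV_t at t = 6.5000: 131.120912
  t * PV_t at t = 7.0000: 4702.339171
Macaulay duration D = (sum_t t * PV_t) / P = 5744.331613 / 988.780543 = 5.809511

Answer: Macaulay duration = 5.8095 years


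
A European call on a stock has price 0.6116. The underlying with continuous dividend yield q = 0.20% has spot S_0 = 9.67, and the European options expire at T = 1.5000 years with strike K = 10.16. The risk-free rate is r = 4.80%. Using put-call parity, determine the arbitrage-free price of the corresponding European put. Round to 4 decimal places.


Put-call parity: C - P = S_0 * exp(-qT) - K * exp(-rT).
S_0 * exp(-qT) = 9.6700 * 0.99700450 = 9.64103347
K * exp(-rT) = 10.1600 * 0.93053090 = 9.45419390
P = C - S*exp(-qT) + K*exp(-rT)
P = 0.6116 - 9.64103347 + 9.45419390 = 0.4248

Answer: Put price = 0.4248


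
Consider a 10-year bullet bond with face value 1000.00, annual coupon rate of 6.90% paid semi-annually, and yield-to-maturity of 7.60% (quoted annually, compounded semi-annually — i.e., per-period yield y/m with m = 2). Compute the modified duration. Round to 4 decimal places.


Coupon per period c = face * coupon_rate / m = 34.500000
Periods per year m = 2; per-period yield y/m = 0.038000
Number of cashflows N = 20
Cashflows (t years, CF_t, discount factor 1/(1+y/m)^(m*t), PV):
  t = 0.5000: CF_t = 34.500000, DF = 0.963391, PV = 33.236994
  t = 1.0000: CF_t = 34.500000, DF = 0.928122, PV = 32.020226
  t = 1.5000: CF_t = 34.500000, DF = 0.894145, PV = 30.848002
  t = 2.0000: CF_t = 34.500000, DF = 0.861411, PV = 29.718691
  t = 2.5000: CF_t = 34.500000, DF = 0.829876, PV = 28.630724
  t = 3.0000: CF_t = 34.500000, DF = 0.799495, PV = 27.582586
  t = 3.5000: CF_t = 34.500000, DF = 0.770227, PV = 26.572818
  t = 4.0000: CF_t = 34.500000, DF = 0.742030, PV = 25.600018
  t = 4.5000: CF_t = 34.500000, DF = 0.714865, PV = 24.662830
  t = 5.0000: CF_t = 34.500000, DF = 0.688694, PV = 23.759952
  t = 5.5000: CF_t = 34.500000, DF = 0.663482, PV = 22.890127
  t = 6.0000: CF_t = 34.500000, DF = 0.639193, PV = 22.052146
  t = 6.5000: CF_t = 34.500000, DF = 0.615793, PV = 21.244842
  t = 7.0000: CF_t = 34.500000, DF = 0.593249, PV = 20.467092
  t = 7.5000: CF_t = 34.500000, DF = 0.571531, PV = 19.717815
  t = 8.0000: CF_t = 34.500000, DF = 0.550608, PV = 18.995968
  t = 8.5000: CF_t = 34.500000, DF = 0.530451, PV = 18.300548
  t = 9.0000: CF_t = 34.500000, DF = 0.511031, PV = 17.630585
  t = 9.5000: CF_t = 34.500000, DF = 0.492323, PV = 16.985150
  t = 10.0000: CF_t = 1034.500000, DF = 0.474300, PV = 490.663130
Price P = sum_t PV_t = 951.580244
First compute Macaulay numerator sum_t t * PV_t:
  t * PV_t at t = 0.5000: 16.618497
  t * PV_t at t = 1.0000: 32.020226
  t * PV_t at t = 1.5000: 46.272002
  t * PV_t at t = 2.0000: 59.437383
  t * PV_t at t = 2.5000: 71.576810
  t * PV_t at t = 3.0000: 82.747757
  t * PV_t at t = 3.5000: 93.004865
  t * PV_t at t = 4.0000: 102.400071
  t * PV_t at t = 4.5000: 110.982736
  t * PV_t at t = 5.0000: 118.799760
  t * PV_t at t = 5.5000: 125.895700
  t * PV_t at t = 6.0000: 132.312874
  t * PV_t at t = 6.5000: 138.091471
  t * PV_t at t = 7.0000: 143.269645
  t * PV_t at t = 7.5000: 147.883614
  t * PV_t at t = 8.0000: 151.967747
  t * PV_t at t = 8.5000: 155.554655
  t * PV_t at t = 9.0000: 158.675268
  t * PV_t at t = 9.5000: 161.358922
  t * PV_t at t = 10.0000: 4906.631298
Macaulay duration D = 6955.501301 / 951.580244 = 7.309422
Modified duration = D / (1 + y/m) = 7.309422 / (1 + 0.038000) = 7.041832

Answer: Modified duration = 7.0418


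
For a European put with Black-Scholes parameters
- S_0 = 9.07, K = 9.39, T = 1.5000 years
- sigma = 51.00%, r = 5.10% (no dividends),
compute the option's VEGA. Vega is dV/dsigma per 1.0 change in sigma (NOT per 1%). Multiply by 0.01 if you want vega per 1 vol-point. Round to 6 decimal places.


d1 = 0.3792738221; d2 = -0.2453460623
phi(d1) = 0.3712562146; exp(-qT) = 1.0000000000; exp(-rT) = 0.9263529143
Vega = S * exp(-qT) * phi(d1) * sqrt(T) = 9.0700 * 1.0000000000 * 0.3712562146 * 1.2247448714 = 4.124076

Answer: Vega = 4.124076


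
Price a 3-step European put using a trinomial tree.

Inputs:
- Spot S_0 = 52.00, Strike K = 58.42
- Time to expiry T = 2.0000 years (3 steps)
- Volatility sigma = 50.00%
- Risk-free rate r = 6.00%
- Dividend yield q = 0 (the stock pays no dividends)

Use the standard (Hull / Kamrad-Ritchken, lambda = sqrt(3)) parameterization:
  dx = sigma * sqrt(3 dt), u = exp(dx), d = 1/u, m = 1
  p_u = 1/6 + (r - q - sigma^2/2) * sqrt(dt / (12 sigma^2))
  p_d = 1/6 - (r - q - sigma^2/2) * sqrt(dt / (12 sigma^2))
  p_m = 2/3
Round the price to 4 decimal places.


dt = T/N = 0.666667; dx = sigma*sqrt(3*dt) = 0.707107
u = exp(dx) = 2.028115; d = 1/u = 0.493069
p_u = 0.136025, p_m = 0.666667, p_d = 0.197308
Discount per step: exp(-r*dt) = 0.960789
Stock lattice S(k, j) with j the centered position index:
  k=0: S(0,+0) = 52.0000
  k=1: S(1,-1) = 25.6396; S(1,+0) = 52.0000; S(1,+1) = 105.4620
  k=2: S(2,-2) = 12.6421; S(2,-1) = 25.6396; S(2,+0) = 52.0000; S(2,+1) = 105.4620; S(2,+2) = 213.8890
  k=3: S(3,-3) = 6.2334; S(3,-2) = 12.6421; S(3,-1) = 25.6396; S(3,+0) = 52.0000; S(3,+1) = 105.4620; S(3,+2) = 213.8890; S(3,+3) = 433.7915
Terminal payoffs V(N, j) = max(K - S_T, 0):
  V(3,-3) = 52.186591; V(3,-2) = 45.777930; V(3,-1) = 32.780428; V(3,+0) = 6.420000; V(3,+1) = 0.000000; V(3,+2) = 0.000000; V(3,+3) = 0.000000
Backward induction: V(k, j) = exp(-r*dt) * [p_u * V(k+1, j+1) + p_m * V(k+1, j) + p_d * V(k+1, j-1)]
  V(2,-2) = exp(-r*dt) * [p_u*32.780428 + p_m*45.777930 + p_d*52.186591] = 43.499184
  V(2,-1) = exp(-r*dt) * [p_u*6.420000 + p_m*32.780428 + p_d*45.777930] = 30.513953
  V(2,+0) = exp(-r*dt) * [p_u*0.000000 + p_m*6.420000 + p_d*32.780428] = 10.326411
  V(2,+1) = exp(-r*dt) * [p_u*0.000000 + p_m*0.000000 + p_d*6.420000] = 1.217048
  V(2,+2) = exp(-r*dt) * [p_u*0.000000 + p_m*0.000000 + p_d*0.000000] = 0.000000
  V(1,-1) = exp(-r*dt) * [p_u*10.326411 + p_m*30.513953 + p_d*43.499184] = 29.140768
  V(1,+0) = exp(-r*dt) * [p_u*1.217048 + p_m*10.326411 + p_d*30.513953] = 12.557969
  V(1,+1) = exp(-r*dt) * [p_u*0.000000 + p_m*1.217048 + p_d*10.326411] = 2.737144
  V(0,+0) = exp(-r*dt) * [p_u*2.737144 + p_m*12.557969 + p_d*29.140768] = 13.925687

Answer: Price = V(0,0) = 13.9257


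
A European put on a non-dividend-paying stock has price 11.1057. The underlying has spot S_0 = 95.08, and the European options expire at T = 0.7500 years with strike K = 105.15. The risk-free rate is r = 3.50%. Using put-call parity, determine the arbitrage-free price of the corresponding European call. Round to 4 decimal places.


Answer: Call price = 3.7600

Derivation:
Put-call parity: C - P = S_0 * exp(-qT) - K * exp(-rT).
S_0 * exp(-qT) = 95.0800 * 1.00000000 = 95.08000000
K * exp(-rT) = 105.1500 * 0.97409154 = 102.42572504
C = P + S*exp(-qT) - K*exp(-rT)
C = 11.1057 + 95.08000000 - 102.42572504 = 3.7600


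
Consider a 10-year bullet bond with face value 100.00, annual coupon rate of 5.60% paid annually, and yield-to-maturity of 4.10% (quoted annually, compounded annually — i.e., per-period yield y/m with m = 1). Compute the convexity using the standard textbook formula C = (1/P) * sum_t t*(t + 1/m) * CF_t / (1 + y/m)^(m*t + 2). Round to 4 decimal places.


Answer: Convexity = 75.4924

Derivation:
Coupon per period c = face * coupon_rate / m = 5.600000
Periods per year m = 1; per-period yield y/m = 0.041000
Number of cashflows N = 10
Cashflows (t years, CF_t, discount factor 1/(1+y/m)^(m*t), PV):
  t = 1.0000: CF_t = 5.600000, DF = 0.960615, PV = 5.379443
  t = 2.0000: CF_t = 5.600000, DF = 0.922781, PV = 5.167572
  t = 3.0000: CF_t = 5.600000, DF = 0.886437, PV = 4.964046
  t = 4.0000: CF_t = 5.600000, DF = 0.851524, PV = 4.768536
  t = 5.0000: CF_t = 5.600000, DF = 0.817987, PV = 4.580727
  t = 6.0000: CF_t = 5.600000, DF = 0.785770, PV = 4.400314
  t = 7.0000: CF_t = 5.600000, DF = 0.754823, PV = 4.227007
  t = 8.0000: CF_t = 5.600000, DF = 0.725094, PV = 4.060525
  t = 9.0000: CF_t = 5.600000, DF = 0.696536, PV = 3.900600
  t = 10.0000: CF_t = 105.600000, DF = 0.669103, PV = 70.657233
Price P = sum_t PV_t = 112.106003
Convexity numerator sum_t t*(t + 1/m) * CF_t / (1+y/m)^(m*t + 2):
  t = 1.0000: term = 9.928093
  t = 2.0000: term = 28.611219
  t = 3.0000: term = 54.968720
  t = 4.0000: term = 88.006276
  t = 5.0000: term = 126.810196
  t = 6.0000: term = 170.542051
  t = 7.0000: term = 218.433623
  t = 8.0000: term = 269.782161
  t = 9.0000: term = 323.945918
  t = 10.0000: term = 7172.124986
Convexity = (1/P) * sum = 8463.153242 / 112.106003 = 75.492418


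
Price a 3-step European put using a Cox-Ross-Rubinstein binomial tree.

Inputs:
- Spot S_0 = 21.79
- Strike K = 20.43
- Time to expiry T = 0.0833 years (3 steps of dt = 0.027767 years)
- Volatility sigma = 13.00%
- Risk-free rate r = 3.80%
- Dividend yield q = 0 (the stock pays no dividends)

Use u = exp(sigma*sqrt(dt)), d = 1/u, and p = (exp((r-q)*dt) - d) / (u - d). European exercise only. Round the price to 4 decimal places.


Answer: Price = V(0,0) = 0.0012

Derivation:
dt = T/N = 0.027767
u = exp(sigma*sqrt(dt)) = 1.021899; d = 1/u = 0.978571
p = (exp((r-q)*dt) - d) / (u - d) = 0.518950
Discount per step: exp(-r*dt) = 0.998945
Stock lattice S(k, i) with i counting down-moves:
  k=0: S(0,0) = 21.7900
  k=1: S(1,0) = 22.2672; S(1,1) = 21.3231
  k=2: S(2,0) = 22.7548; S(2,1) = 21.7900; S(2,2) = 20.8661
  k=3: S(3,0) = 23.2531; S(3,1) = 22.2672; S(3,2) = 21.3231; S(3,3) = 20.4190
Terminal payoffs V(N, i) = max(K - S_T, 0):
  V(3,0) = 0.000000; V(3,1) = 0.000000; V(3,2) = 0.000000; V(3,3) = 0.011035
Backward induction: V(k, i) = exp(-r*dt) * [p * V(k+1, i) + (1-p) * V(k+1, i+1)].
  V(2,0) = exp(-r*dt) * [p*0.000000 + (1-p)*0.000000] = 0.000000
  V(2,1) = exp(-r*dt) * [p*0.000000 + (1-p)*0.000000] = 0.000000
  V(2,2) = exp(-r*dt) * [p*0.000000 + (1-p)*0.011035] = 0.005303
  V(1,0) = exp(-r*dt) * [p*0.000000 + (1-p)*0.000000] = 0.000000
  V(1,1) = exp(-r*dt) * [p*0.000000 + (1-p)*0.005303] = 0.002548
  V(0,0) = exp(-r*dt) * [p*0.000000 + (1-p)*0.002548] = 0.001224


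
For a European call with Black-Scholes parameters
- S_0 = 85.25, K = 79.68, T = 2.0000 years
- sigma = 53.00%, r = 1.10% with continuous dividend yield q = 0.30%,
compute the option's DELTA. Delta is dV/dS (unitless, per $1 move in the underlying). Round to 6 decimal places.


Answer: Delta = 0.682502

Derivation:
d1 = 0.4862619944; d2 = -0.2632711937
phi(d1) = 0.3544585388; exp(-qT) = 0.9940179641; exp(-rT) = 0.9782402351
N(d1) = 0.6866092891
Delta = exp(-qT) * N(d1) = 0.9940179641 * 0.6866092891 = 0.682502


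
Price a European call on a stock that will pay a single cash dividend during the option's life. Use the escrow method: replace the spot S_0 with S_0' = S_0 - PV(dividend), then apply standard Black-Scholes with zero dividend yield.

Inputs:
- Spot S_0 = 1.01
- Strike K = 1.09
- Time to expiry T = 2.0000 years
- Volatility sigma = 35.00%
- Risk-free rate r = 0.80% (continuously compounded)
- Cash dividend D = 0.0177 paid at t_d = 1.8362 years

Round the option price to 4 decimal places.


PV(D) = D * exp(-r * t_d) = 0.0177 * 0.98541777 = 0.01744189
S_0' = S_0 - PV(D) = 1.0100 - 0.01744189 = 0.99255811
d1 = (ln(S_0'/K) + (r + sigma^2/2)*T) / (sigma*sqrt(T)) = 0.09061590
d2 = d1 - sigma*sqrt(T) = -0.40435885
exp(-rT) = 0.98412732
N(d1) = 0.53610110; N(d2) = 0.34297443
C = S_0' * N(d1) - K * exp(-rT) * N(d2) = 0.99255811 * 0.53610110 - 1.0900 * 0.98412732 * 0.34297443 = 0.1642

Answer: Price = 0.1642


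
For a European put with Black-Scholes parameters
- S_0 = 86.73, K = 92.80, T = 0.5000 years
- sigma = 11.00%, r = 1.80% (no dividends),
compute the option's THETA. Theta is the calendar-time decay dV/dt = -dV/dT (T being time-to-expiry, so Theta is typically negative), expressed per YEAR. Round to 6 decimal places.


d1 = -0.7151008817; d2 = -0.7928826276
phi(d1) = 0.3089353743; exp(-qT) = 1.0000000000; exp(-rT) = 0.9910403788
Theta = -S*exp(-qT)*phi(d1)*sigma/(2*sqrt(T)) + r*K*exp(-rT)*N(-d2) - q*S*exp(-qT)*N(-d1)
N(-d1) = 0.7627266454; N(-d2) = 0.7860768951; sqrt(T) = 0.7071067812
Term 1 = -86.7300 * 1.0000000000 * 0.3089353743 * 0.1100 / (2 * 0.7071067812) = -2.0840813791
Term 2 = 0.0180 * 92.8000 * 0.9910403788 * 0.7860768951 = 1.3012982999
Term 3 = 0 (no dividend yield, q = 0)
Theta = -2.0840813791 + (1.3012982999) + (0.0000000000) = -0.782783

Answer: Theta = -0.782783


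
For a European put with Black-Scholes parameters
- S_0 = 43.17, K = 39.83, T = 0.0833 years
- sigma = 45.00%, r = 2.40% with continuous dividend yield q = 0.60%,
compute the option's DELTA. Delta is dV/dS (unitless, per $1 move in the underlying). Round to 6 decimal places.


Answer: Delta = -0.242939

Derivation:
d1 = 0.6964925370; d2 = 0.5666147098
phi(d1) = 0.3130196032; exp(-qT) = 0.9995003249; exp(-rT) = 0.9980027971
N(-d1) = 0.2430602147
Delta = -exp(-qT) * N(-d1) = -0.9995003249 * 0.2430602147 = -0.242939


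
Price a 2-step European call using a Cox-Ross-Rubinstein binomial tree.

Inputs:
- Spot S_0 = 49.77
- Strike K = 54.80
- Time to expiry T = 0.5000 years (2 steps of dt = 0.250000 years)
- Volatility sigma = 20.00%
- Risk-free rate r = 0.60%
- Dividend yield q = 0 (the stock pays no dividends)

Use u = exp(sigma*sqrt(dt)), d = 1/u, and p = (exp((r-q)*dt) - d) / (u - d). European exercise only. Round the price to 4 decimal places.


dt = T/N = 0.250000
u = exp(sigma*sqrt(dt)) = 1.105171; d = 1/u = 0.904837
p = (exp((r-q)*dt) - d) / (u - d) = 0.482514
Discount per step: exp(-r*dt) = 0.998501
Stock lattice S(k, i) with i counting down-moves:
  k=0: S(0,0) = 49.7700
  k=1: S(1,0) = 55.0044; S(1,1) = 45.0338
  k=2: S(2,0) = 60.7892; S(2,1) = 49.7700; S(2,2) = 40.7482
Terminal payoffs V(N, i) = max(S_T - K, 0):
  V(2,0) = 5.989215; V(2,1) = 0.000000; V(2,2) = 0.000000
Backward induction: V(k, i) = exp(-r*dt) * [p * V(k+1, i) + (1-p) * V(k+1, i+1)].
  V(1,0) = exp(-r*dt) * [p*5.989215 + (1-p)*0.000000] = 2.885548
  V(1,1) = exp(-r*dt) * [p*0.000000 + (1-p)*0.000000] = 0.000000
  V(0,0) = exp(-r*dt) * [p*2.885548 + (1-p)*0.000000] = 1.390230

Answer: Price = V(0,0) = 1.3902


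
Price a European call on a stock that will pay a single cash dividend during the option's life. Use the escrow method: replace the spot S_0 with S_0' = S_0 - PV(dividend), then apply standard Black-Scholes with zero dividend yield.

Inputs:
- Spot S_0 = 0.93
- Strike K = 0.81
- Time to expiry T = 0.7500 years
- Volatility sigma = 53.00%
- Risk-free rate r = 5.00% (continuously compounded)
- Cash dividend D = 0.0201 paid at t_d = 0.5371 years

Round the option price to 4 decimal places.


Answer: Price = 0.2270

Derivation:
PV(D) = D * exp(-r * t_d) = 0.0201 * 0.97350239 = 0.01956740
S_0' = S_0 - PV(D) = 0.9300 - 0.01956740 = 0.91043260
d1 = (ln(S_0'/K) + (r + sigma^2/2)*T) / (sigma*sqrt(T)) = 0.56585365
d2 = d1 - sigma*sqrt(T) = 0.10686018
exp(-rT) = 0.96319442
N(d1) = 0.71425336; N(d2) = 0.54255005
C = S_0' * N(d1) - K * exp(-rT) * N(d2) = 0.91043260 * 0.71425336 - 0.8100 * 0.96319442 * 0.54255005 = 0.2270


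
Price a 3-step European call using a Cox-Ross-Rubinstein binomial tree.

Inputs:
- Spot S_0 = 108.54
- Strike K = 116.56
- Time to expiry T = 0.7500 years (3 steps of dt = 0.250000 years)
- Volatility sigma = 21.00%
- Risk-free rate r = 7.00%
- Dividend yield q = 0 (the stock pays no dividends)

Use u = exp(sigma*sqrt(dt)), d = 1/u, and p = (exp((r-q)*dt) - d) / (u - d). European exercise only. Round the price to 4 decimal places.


Answer: Price = V(0,0) = 6.8591

Derivation:
dt = T/N = 0.250000
u = exp(sigma*sqrt(dt)) = 1.110711; d = 1/u = 0.900325
p = (exp((r-q)*dt) - d) / (u - d) = 0.557687
Discount per step: exp(-r*dt) = 0.982652
Stock lattice S(k, i) with i counting down-moves:
  k=0: S(0,0) = 108.5400
  k=1: S(1,0) = 120.5565; S(1,1) = 97.7212
  k=2: S(2,0) = 133.9034; S(2,1) = 108.5400; S(2,2) = 87.9808
  k=3: S(3,0) = 148.7279; S(3,1) = 120.5565; S(3,2) = 97.7212; S(3,3) = 79.2113
Terminal payoffs V(N, i) = max(S_T - K, 0):
  V(3,0) = 32.167946; V(3,1) = 3.996530; V(3,2) = 0.000000; V(3,3) = 0.000000
Backward induction: V(k, i) = exp(-r*dt) * [p * V(k+1, i) + (1-p) * V(k+1, i+1)].
  V(2,0) = exp(-r*dt) * [p*32.167946 + (1-p)*3.996530] = 19.365472
  V(2,1) = exp(-r*dt) * [p*3.996530 + (1-p)*0.000000] = 2.190146
  V(2,2) = exp(-r*dt) * [p*0.000000 + (1-p)*0.000000] = 0.000000
  V(1,0) = exp(-r*dt) * [p*19.365472 + (1-p)*2.190146] = 11.564436
  V(1,1) = exp(-r*dt) * [p*2.190146 + (1-p)*0.000000] = 1.200226
  V(0,0) = exp(-r*dt) * [p*11.564436 + (1-p)*1.200226] = 6.859116


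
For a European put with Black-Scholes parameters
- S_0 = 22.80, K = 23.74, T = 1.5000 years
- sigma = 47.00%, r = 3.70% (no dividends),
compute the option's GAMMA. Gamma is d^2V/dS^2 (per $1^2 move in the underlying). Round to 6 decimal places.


Answer: Gamma = 0.028934

Derivation:
d1 = 0.3140456867; d2 = -0.2615844028
phi(d1) = 0.3797466801; exp(-qT) = 1.0000000000; exp(-rT) = 0.9460120237
Gamma = exp(-qT) * phi(d1) / (S * sigma * sqrt(T)) = 1.0000000000 * 0.3797466801 / (22.8000 * 0.4700 * 1.2247448714) = 0.028934


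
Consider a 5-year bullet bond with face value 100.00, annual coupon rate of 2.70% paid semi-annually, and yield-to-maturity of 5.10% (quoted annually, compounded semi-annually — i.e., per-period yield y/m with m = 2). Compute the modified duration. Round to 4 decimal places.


Answer: Modified duration = 4.5735

Derivation:
Coupon per period c = face * coupon_rate / m = 1.350000
Periods per year m = 2; per-period yield y/m = 0.025500
Number of cashflows N = 10
Cashflows (t years, CF_t, discount factor 1/(1+y/m)^(m*t), PV):
  t = 0.5000: CF_t = 1.350000, DF = 0.975134, PV = 1.316431
  t = 1.0000: CF_t = 1.350000, DF = 0.950886, PV = 1.283697
  t = 1.5000: CF_t = 1.350000, DF = 0.927242, PV = 1.251776
  t = 2.0000: CF_t = 1.350000, DF = 0.904185, PV = 1.220650
  t = 2.5000: CF_t = 1.350000, DF = 0.881702, PV = 1.190297
  t = 3.0000: CF_t = 1.350000, DF = 0.859777, PV = 1.160699
  t = 3.5000: CF_t = 1.350000, DF = 0.838398, PV = 1.131838
  t = 4.0000: CF_t = 1.350000, DF = 0.817551, PV = 1.103693
  t = 4.5000: CF_t = 1.350000, DF = 0.797222, PV = 1.076249
  t = 5.0000: CF_t = 101.350000, DF = 0.777398, PV = 78.789275
Price P = sum_t PV_t = 89.524606
First compute Macaulay numerator sum_t t * PV_t:
  t * PV_t at t = 0.5000: 0.658216
  t * PV_t at t = 1.0000: 1.283697
  t * PV_t at t = 1.5000: 1.877665
  t * PV_t at t = 2.0000: 2.441300
  t * PV_t at t = 2.5000: 2.975743
  t * PV_t at t = 3.0000: 3.482098
  t * PV_t at t = 3.5000: 3.961432
  t * PV_t at t = 4.0000: 4.414774
  t * PV_t at t = 4.5000: 4.843121
  t * PV_t at t = 5.0000: 393.946377
Macaulay duration D = 419.884421 / 89.524606 = 4.690157
Modified duration = D / (1 + y/m) = 4.690157 / (1 + 0.025500) = 4.573532


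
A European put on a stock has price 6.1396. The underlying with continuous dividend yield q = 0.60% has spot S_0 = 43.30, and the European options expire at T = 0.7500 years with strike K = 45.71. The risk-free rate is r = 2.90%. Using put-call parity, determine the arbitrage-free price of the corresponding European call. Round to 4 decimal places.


Put-call parity: C - P = S_0 * exp(-qT) - K * exp(-rT).
S_0 * exp(-qT) = 43.3000 * 0.99551011 = 43.10558776
K * exp(-rT) = 45.7100 * 0.97848483 = 44.72654138
C = P + S*exp(-qT) - K*exp(-rT)
C = 6.1396 + 43.10558776 - 44.72654138 = 4.5186

Answer: Call price = 4.5186


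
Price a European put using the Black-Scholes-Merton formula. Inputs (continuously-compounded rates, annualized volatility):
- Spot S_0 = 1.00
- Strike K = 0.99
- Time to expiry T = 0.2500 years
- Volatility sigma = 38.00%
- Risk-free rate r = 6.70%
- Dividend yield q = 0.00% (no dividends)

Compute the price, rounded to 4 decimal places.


d1 = (ln(S/K) + (r - q + 0.5*sigma^2) * T) / (sigma * sqrt(T)) = 0.23605440
d2 = d1 - sigma * sqrt(T) = 0.04605440
exp(-rT) = 0.98338950; exp(-qT) = 1.00000000
P = K * exp(-rT) * N(-d2) - S_0 * exp(-qT) * N(-d1)
N(-d1) = 0.40669523; N(-d2) = 0.48163345
P = 0.9900 * 0.98338950 * 0.48163345 - 1.0000 * 1.00000000 * 0.40669523 = 0.0622

Answer: Price = 0.0622


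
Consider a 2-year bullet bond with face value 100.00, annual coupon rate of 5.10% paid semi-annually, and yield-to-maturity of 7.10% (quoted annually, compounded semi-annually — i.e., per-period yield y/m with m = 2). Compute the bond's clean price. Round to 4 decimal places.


Answer: Price = 96.3313

Derivation:
Coupon per period c = face * coupon_rate / m = 2.550000
Periods per year m = 2; per-period yield y/m = 0.035500
Number of cashflows N = 4
Cashflows (t years, CF_t, discount factor 1/(1+y/m)^(m*t), PV):
  t = 0.5000: CF_t = 2.550000, DF = 0.965717, PV = 2.462578
  t = 1.0000: CF_t = 2.550000, DF = 0.932609, PV = 2.378154
  t = 1.5000: CF_t = 2.550000, DF = 0.900637, PV = 2.296624
  t = 2.0000: CF_t = 102.550000, DF = 0.869760, PV = 89.193920
Price P = sum_t PV_t = 96.331276


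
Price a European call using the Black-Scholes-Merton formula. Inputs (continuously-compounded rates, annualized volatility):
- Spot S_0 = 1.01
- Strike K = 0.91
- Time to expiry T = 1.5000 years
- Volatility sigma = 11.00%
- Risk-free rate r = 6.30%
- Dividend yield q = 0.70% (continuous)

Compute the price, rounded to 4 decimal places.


d1 = (ln(S/K) + (r - q + 0.5*sigma^2) * T) / (sigma * sqrt(T)) = 1.46476525
d2 = d1 - sigma * sqrt(T) = 1.33004332
exp(-rT) = 0.90982773; exp(-qT) = 0.98955493
C = S_0 * exp(-qT) * N(d1) - K * exp(-rT) * N(d2)
N(d1) = 0.92850751; N(d2) = 0.90824800
C = 1.0100 * 0.98955493 * 0.92850751 - 0.9100 * 0.90982773 * 0.90824800 = 0.1760

Answer: Price = 0.1760


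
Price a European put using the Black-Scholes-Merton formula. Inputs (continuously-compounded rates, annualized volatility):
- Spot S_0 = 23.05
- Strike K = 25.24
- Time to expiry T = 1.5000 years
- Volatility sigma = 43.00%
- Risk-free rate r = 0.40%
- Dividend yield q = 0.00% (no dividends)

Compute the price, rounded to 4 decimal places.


d1 = (ln(S/K) + (r - q + 0.5*sigma^2) * T) / (sigma * sqrt(T)) = 0.10236727
d2 = d1 - sigma * sqrt(T) = -0.42427302
exp(-rT) = 0.99401796; exp(-qT) = 1.00000000
P = K * exp(-rT) * N(-d2) - S_0 * exp(-qT) * N(-d1)
N(-d1) = 0.45923258; N(-d2) = 0.66431664
P = 25.2400 * 0.99401796 * 0.66431664 - 23.0500 * 1.00000000 * 0.45923258 = 6.0817

Answer: Price = 6.0817


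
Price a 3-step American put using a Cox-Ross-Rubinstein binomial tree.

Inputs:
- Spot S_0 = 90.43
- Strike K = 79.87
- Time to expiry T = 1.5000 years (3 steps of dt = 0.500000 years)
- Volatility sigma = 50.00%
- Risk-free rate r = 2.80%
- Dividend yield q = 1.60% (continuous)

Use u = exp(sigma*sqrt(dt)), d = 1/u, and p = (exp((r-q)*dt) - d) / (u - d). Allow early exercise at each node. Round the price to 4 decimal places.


dt = T/N = 0.500000
u = exp(sigma*sqrt(dt)) = 1.424119; d = 1/u = 0.702189
p = (exp((r-q)*dt) - d) / (u - d) = 0.420857
Discount per step: exp(-r*dt) = 0.986098
Stock lattice S(k, i) with i counting down-moves:
  k=0: S(0,0) = 90.4300
  k=1: S(1,0) = 128.7831; S(1,1) = 63.4989
  k=2: S(2,0) = 183.4024; S(2,1) = 90.4300; S(2,2) = 44.5882
  k=3: S(3,0) = 261.1869; S(3,1) = 128.7831; S(3,2) = 63.4989; S(3,3) = 31.3093
Terminal payoffs V(N, i) = max(K - S_T, 0):
  V(3,0) = 0.000000; V(3,1) = 0.000000; V(3,2) = 16.371094; V(3,3) = 48.560677
Backward induction: V(k, i) = exp(-r*dt) * [p * V(k+1, i) + (1-p) * V(k+1, i+1)]; then take max(V_cont, immediate exercise) for American.
  V(2,0) = exp(-r*dt) * [p*0.000000 + (1-p)*0.000000] = 0.000000; exercise = 0.000000; V(2,0) = max -> 0.000000
  V(2,1) = exp(-r*dt) * [p*0.000000 + (1-p)*16.371094] = 9.349392; exercise = 0.000000; V(2,1) = max -> 9.349392
  V(2,2) = exp(-r*dt) * [p*16.371094 + (1-p)*48.560677] = 34.526692; exercise = 35.281798; V(2,2) = max -> 35.281798
  V(1,0) = exp(-r*dt) * [p*0.000000 + (1-p)*9.349392] = 5.339358; exercise = 0.000000; V(1,0) = max -> 5.339358
  V(1,1) = exp(-r*dt) * [p*9.349392 + (1-p)*35.281798] = 24.029188; exercise = 16.371094; V(1,1) = max -> 24.029188
  V(0,0) = exp(-r*dt) * [p*5.339358 + (1-p)*24.029188] = 15.938730; exercise = 0.000000; V(0,0) = max -> 15.938730

Answer: Price = V(0,0) = 15.9387
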